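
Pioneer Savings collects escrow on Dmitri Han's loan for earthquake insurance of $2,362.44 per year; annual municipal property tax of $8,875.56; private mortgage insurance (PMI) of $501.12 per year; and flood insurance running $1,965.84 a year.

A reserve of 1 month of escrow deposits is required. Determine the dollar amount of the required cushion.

Earthquake insurance — $2,362.44/yr
Municipal property tax — $8,875.56/yr
Private mortgage insurance (PMI) — $501.12/yr
Flood insurance — $1,965.84/yr
Combined annual = $13,704.96
Per month = $13,704.96 / 12 = $1,142.08
Reserve = 1 × $1,142.08 = $1,142.08

$1,142.08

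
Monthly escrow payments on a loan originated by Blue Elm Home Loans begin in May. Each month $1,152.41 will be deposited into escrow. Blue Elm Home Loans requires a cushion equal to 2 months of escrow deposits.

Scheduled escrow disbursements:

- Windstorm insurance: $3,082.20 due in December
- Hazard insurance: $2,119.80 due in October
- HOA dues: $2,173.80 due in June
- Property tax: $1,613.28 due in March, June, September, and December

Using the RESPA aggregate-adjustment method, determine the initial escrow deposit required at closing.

Cushion = 2 × $1,152.41 = $2,304.82
Trial balance (start $0, +$1,152.41 each month, − disbursements):
  May: +$1,152.41 → $1,152.41
  Jun: +$1,152.41 − $3,787.08 → -$1,482.26
  Jul: +$1,152.41 → -$329.85
  Aug: +$1,152.41 → $822.56
  Sep: +$1,152.41 − $1,613.28 → $361.69
  Oct: +$1,152.41 − $2,119.80 → -$605.70
  Nov: +$1,152.41 → $546.71
  Dec: +$1,152.41 − $4,695.48 → -$2,996.36
  Jan: +$1,152.41 → -$1,843.95
  Feb: +$1,152.41 → -$691.54
  Mar: +$1,152.41 − $1,613.28 → -$1,152.41
  Apr: +$1,152.41 → $0.00
Lowest trial balance = -$2,996.36 (Dec)
Initial deposit = cushion − low point = $2,304.82 − (-$2,996.36) = $5,301.18

$5,301.18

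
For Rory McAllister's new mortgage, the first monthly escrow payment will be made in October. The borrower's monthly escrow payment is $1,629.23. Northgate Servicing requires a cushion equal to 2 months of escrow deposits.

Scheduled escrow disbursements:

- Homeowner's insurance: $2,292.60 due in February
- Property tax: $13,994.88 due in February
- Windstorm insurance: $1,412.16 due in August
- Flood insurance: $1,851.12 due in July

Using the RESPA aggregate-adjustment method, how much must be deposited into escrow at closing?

Cushion = 2 × $1,629.23 = $3,258.46
Trial balance (start $0, +$1,629.23 each month, − disbursements):
  Oct: +$1,629.23 → $1,629.23
  Nov: +$1,629.23 → $3,258.46
  Dec: +$1,629.23 → $4,887.69
  Jan: +$1,629.23 → $6,516.92
  Feb: +$1,629.23 − $16,287.48 → -$8,141.33
  Mar: +$1,629.23 → -$6,512.10
  Apr: +$1,629.23 → -$4,882.87
  May: +$1,629.23 → -$3,253.64
  Jun: +$1,629.23 → -$1,624.41
  Jul: +$1,629.23 − $1,851.12 → -$1,846.30
  Aug: +$1,629.23 − $1,412.16 → -$1,629.23
  Sep: +$1,629.23 → $0.00
Lowest trial balance = -$8,141.33 (Feb)
Initial deposit = cushion − low point = $3,258.46 − (-$8,141.33) = $11,399.79

$11,399.79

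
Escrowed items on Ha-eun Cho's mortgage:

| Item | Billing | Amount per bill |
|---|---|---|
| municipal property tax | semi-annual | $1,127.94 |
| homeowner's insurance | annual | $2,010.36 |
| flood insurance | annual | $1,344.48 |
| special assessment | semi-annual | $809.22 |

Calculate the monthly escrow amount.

$602.43

Municipal property tax — $1,127.94 × 2 = $2,255.88/yr
Homeowner's insurance — $2,010.36/yr
Flood insurance — $1,344.48/yr
Special assessment — $809.22 × 2 = $1,618.44/yr
Total per year = $2,255.88 + $2,010.36 + $1,344.48 + $1,618.44 = $7,229.16
Monthly = $7,229.16 ÷ 12 = $602.43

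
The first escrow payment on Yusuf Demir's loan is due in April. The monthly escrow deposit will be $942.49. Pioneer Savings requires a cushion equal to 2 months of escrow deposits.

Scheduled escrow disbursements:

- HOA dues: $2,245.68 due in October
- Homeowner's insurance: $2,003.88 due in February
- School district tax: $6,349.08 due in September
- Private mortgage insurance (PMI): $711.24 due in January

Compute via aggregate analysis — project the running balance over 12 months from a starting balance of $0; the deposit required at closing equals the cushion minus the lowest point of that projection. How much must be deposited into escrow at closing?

Cushion = 2 × $942.49 = $1,884.98
Trial balance (start $0, +$942.49 each month, − disbursements):
  Apr: +$942.49 → $942.49
  May: +$942.49 → $1,884.98
  Jun: +$942.49 → $2,827.47
  Jul: +$942.49 → $3,769.96
  Aug: +$942.49 → $4,712.45
  Sep: +$942.49 − $6,349.08 → -$694.14
  Oct: +$942.49 − $2,245.68 → -$1,997.33
  Nov: +$942.49 → -$1,054.84
  Dec: +$942.49 → -$112.35
  Jan: +$942.49 − $711.24 → $118.90
  Feb: +$942.49 − $2,003.88 → -$942.49
  Mar: +$942.49 → $0.00
Lowest trial balance = -$1,997.33 (Oct)
Initial deposit = cushion − low point = $1,884.98 − (-$1,997.33) = $3,882.31

$3,882.31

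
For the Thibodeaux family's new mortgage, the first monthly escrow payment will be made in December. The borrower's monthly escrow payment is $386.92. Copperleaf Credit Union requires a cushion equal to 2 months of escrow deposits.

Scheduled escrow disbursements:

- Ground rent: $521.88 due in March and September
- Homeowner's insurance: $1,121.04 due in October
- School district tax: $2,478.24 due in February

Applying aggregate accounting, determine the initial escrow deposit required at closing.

Cushion = 2 × $386.92 = $773.84
Trial balance (start $0, +$386.92 each month, − disbursements):
  Dec: +$386.92 → $386.92
  Jan: +$386.92 → $773.84
  Feb: +$386.92 − $2,478.24 → -$1,317.48
  Mar: +$386.92 − $521.88 → -$1,452.44
  Apr: +$386.92 → -$1,065.52
  May: +$386.92 → -$678.60
  Jun: +$386.92 → -$291.68
  Jul: +$386.92 → $95.24
  Aug: +$386.92 → $482.16
  Sep: +$386.92 − $521.88 → $347.20
  Oct: +$386.92 − $1,121.04 → -$386.92
  Nov: +$386.92 → $0.00
Lowest trial balance = -$1,452.44 (Mar)
Initial deposit = cushion − low point = $773.84 − (-$1,452.44) = $2,226.28

$2,226.28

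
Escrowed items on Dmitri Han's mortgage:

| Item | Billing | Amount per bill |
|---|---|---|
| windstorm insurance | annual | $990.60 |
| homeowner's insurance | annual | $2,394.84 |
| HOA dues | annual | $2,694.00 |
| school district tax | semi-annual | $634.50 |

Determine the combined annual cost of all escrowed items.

Windstorm insurance — $990.60/yr
Homeowner's insurance — $2,394.84/yr
HOA dues — $2,694.00/yr
School district tax — $634.50 × 2 = $1,269.00/yr
Total per year = $990.60 + $2,394.84 + $2,694.00 + $1,269.00 = $7,348.44

$7,348.44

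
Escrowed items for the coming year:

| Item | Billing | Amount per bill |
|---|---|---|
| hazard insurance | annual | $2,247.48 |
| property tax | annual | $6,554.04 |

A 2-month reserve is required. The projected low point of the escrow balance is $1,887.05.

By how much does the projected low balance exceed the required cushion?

$420.13

Hazard insurance = $2,247.48/yr
Property tax = $6,554.04/yr
Annual escrow total = $8,801.52
Base monthly escrow = $8,801.52 ÷ 12 = $733.46
Required reserve = 2 × $733.46 = $1,466.92
Excess over cushion: $1,887.05 − $1,466.92 = $420.13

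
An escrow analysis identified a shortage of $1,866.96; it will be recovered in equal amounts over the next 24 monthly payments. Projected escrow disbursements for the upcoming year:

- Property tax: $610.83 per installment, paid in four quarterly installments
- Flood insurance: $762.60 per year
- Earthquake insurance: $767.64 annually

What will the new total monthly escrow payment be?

Property tax = $610.83 × 4 = $2,443.32/yr
Flood insurance = $762.60/yr
Earthquake insurance = $767.64/yr
Combined annual = $3,973.56
Per month = $3,973.56 / 12 = $331.13
Monthly shortage recovery: $1,866.96 / 24 = $77.79
New monthly escrow = $331.13 + $77.79 = $408.92

$408.92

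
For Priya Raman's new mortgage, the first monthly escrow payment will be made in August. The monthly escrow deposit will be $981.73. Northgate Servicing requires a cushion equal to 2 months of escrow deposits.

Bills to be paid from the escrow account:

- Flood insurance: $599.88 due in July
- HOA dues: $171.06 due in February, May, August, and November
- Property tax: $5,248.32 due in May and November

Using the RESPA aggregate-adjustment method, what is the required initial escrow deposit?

Cushion = 2 × $981.73 = $1,963.46
Trial balance (start $0, +$981.73 each month, − disbursements):
  Aug: +$981.73 − $171.06 → $810.67
  Sep: +$981.73 → $1,792.40
  Oct: +$981.73 → $2,774.13
  Nov: +$981.73 − $5,419.38 → -$1,663.52
  Dec: +$981.73 → -$681.79
  Jan: +$981.73 → $299.94
  Feb: +$981.73 − $171.06 → $1,110.61
  Mar: +$981.73 → $2,092.34
  Apr: +$981.73 → $3,074.07
  May: +$981.73 − $5,419.38 → -$1,363.58
  Jun: +$981.73 → -$381.85
  Jul: +$981.73 − $599.88 → $0.00
Lowest trial balance = -$1,663.52 (Nov)
Initial deposit = cushion − low point = $1,963.46 − (-$1,663.52) = $3,626.98

$3,626.98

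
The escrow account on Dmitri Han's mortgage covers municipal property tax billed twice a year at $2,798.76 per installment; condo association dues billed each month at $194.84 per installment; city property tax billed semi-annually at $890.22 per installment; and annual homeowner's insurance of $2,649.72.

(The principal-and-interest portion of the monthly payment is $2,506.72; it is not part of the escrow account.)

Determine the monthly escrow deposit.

Municipal property tax: $2,798.76 × 2 = $5,597.52
Condo association dues: $194.84 × 12 = $2,338.08
City property tax: $890.22 × 2 = $1,780.44
Homeowner's insurance: $2,649.72
Combined annual = $5,597.52 + $2,338.08 + $1,780.44 + $2,649.72 = $12,365.76
Monthly escrow = $12,365.76 ÷ 12 = $1,030.48

$1,030.48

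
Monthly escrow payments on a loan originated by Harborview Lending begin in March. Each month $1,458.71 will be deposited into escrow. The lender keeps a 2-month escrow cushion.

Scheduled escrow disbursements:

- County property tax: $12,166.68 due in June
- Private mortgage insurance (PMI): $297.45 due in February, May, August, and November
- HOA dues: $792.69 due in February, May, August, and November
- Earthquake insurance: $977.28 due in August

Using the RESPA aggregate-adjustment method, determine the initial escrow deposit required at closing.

Cushion = 2 × $1,458.71 = $2,917.42
Trial balance (start $0, +$1,458.71 each month, − disbursements):
  Mar: +$1,458.71 → $1,458.71
  Apr: +$1,458.71 → $2,917.42
  May: +$1,458.71 − $1,090.14 → $3,285.99
  Jun: +$1,458.71 − $12,166.68 → -$7,421.98
  Jul: +$1,458.71 → -$5,963.27
  Aug: +$1,458.71 − $2,067.42 → -$6,571.98
  Sep: +$1,458.71 → -$5,113.27
  Oct: +$1,458.71 → -$3,654.56
  Nov: +$1,458.71 − $1,090.14 → -$3,285.99
  Dec: +$1,458.71 → -$1,827.28
  Jan: +$1,458.71 → -$368.57
  Feb: +$1,458.71 − $1,090.14 → $0.00
Lowest trial balance = -$7,421.98 (Jun)
Initial deposit = cushion − low point = $2,917.42 − (-$7,421.98) = $10,339.40

$10,339.40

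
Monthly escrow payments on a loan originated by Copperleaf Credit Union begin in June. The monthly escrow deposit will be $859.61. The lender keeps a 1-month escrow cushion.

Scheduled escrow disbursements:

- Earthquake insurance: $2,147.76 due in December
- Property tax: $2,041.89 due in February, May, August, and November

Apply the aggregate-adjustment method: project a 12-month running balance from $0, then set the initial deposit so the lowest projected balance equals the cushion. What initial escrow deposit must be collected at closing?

Cushion = 1 × $859.61 = $859.61
Trial balance (start $0, +$859.61 each month, − disbursements):
  Jun: +$859.61 → $859.61
  Jul: +$859.61 → $1,719.22
  Aug: +$859.61 − $2,041.89 → $536.94
  Sep: +$859.61 → $1,396.55
  Oct: +$859.61 → $2,256.16
  Nov: +$859.61 − $2,041.89 → $1,073.88
  Dec: +$859.61 − $2,147.76 → -$214.27
  Jan: +$859.61 → $645.34
  Feb: +$859.61 − $2,041.89 → -$536.94
  Mar: +$859.61 → $322.67
  Apr: +$859.61 → $1,182.28
  May: +$859.61 − $2,041.89 → $0.00
Lowest trial balance = -$536.94 (Feb)
Initial deposit = cushion − low point = $859.61 − (-$536.94) = $1,396.55

$1,396.55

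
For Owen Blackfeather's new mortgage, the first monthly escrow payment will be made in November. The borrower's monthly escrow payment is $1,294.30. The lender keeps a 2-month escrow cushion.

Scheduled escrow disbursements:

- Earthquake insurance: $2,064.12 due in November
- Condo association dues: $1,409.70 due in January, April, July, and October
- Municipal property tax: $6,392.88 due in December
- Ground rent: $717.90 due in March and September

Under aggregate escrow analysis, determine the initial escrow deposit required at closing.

$8,572.40

Cushion = 2 × $1,294.30 = $2,588.60
Trial balance (start $0, +$1,294.30 each month, − disbursements):
  Nov: +$1,294.30 − $2,064.12 → -$769.82
  Dec: +$1,294.30 − $6,392.88 → -$5,868.40
  Jan: +$1,294.30 − $1,409.70 → -$5,983.80
  Feb: +$1,294.30 → -$4,689.50
  Mar: +$1,294.30 − $717.90 → -$4,113.10
  Apr: +$1,294.30 − $1,409.70 → -$4,228.50
  May: +$1,294.30 → -$2,934.20
  Jun: +$1,294.30 → -$1,639.90
  Jul: +$1,294.30 − $1,409.70 → -$1,755.30
  Aug: +$1,294.30 → -$461.00
  Sep: +$1,294.30 − $717.90 → $115.40
  Oct: +$1,294.30 − $1,409.70 → $0.00
Lowest trial balance = -$5,983.80 (Jan)
Initial deposit = cushion − low point = $2,588.60 − (-$5,983.80) = $8,572.40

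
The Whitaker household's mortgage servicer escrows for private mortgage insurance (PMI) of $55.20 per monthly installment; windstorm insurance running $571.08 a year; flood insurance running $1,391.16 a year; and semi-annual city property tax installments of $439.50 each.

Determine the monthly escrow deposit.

Private mortgage insurance (PMI): $55.20 × 12 = $662.40/yr
Windstorm insurance: $571.08/yr
Flood insurance: $1,391.16/yr
City property tax: $439.50 × 2 = $879.00/yr
Yearly total = $3,503.64
Per month = $3,503.64 / 12 = $291.97

$291.97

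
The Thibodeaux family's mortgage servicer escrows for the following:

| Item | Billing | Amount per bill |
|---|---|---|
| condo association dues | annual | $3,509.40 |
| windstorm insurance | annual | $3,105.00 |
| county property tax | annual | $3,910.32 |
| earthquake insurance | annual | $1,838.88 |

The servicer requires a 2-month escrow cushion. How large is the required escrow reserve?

$2,060.60

Condo association dues — $3,509.40 per year
Windstorm insurance — $3,105.00 per year
County property tax — $3,910.32 per year
Earthquake insurance — $1,838.88 per year
Combined annual = $3,509.40 + $3,105.00 + $3,910.32 + $1,838.88 = $12,363.60
Monthly escrow = $12,363.60 / 12 = $1,030.30
Cushion = 2 × $1,030.30 = $2,060.60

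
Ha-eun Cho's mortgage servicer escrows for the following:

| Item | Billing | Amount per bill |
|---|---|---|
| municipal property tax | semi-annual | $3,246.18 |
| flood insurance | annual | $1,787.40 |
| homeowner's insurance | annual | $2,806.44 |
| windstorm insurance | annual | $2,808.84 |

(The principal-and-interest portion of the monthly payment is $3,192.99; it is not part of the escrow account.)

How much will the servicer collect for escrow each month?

Municipal property tax: $3,246.18 × 2 = $6,492.36/yr
Flood insurance: $1,787.40/yr
Homeowner's insurance: $2,806.44/yr
Windstorm insurance: $2,808.84/yr
Total per year = $13,895.04
Monthly = $13,895.04 ÷ 12 = $1,157.92

$1,157.92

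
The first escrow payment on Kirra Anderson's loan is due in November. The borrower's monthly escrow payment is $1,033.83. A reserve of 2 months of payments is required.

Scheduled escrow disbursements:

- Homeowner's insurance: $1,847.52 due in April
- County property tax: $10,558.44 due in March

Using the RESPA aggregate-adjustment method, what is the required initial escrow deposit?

Cushion = 2 × $1,033.83 = $2,067.66
Trial balance (start $0, +$1,033.83 each month, − disbursements):
  Nov: +$1,033.83 → $1,033.83
  Dec: +$1,033.83 → $2,067.66
  Jan: +$1,033.83 → $3,101.49
  Feb: +$1,033.83 → $4,135.32
  Mar: +$1,033.83 − $10,558.44 → -$5,389.29
  Apr: +$1,033.83 − $1,847.52 → -$6,202.98
  May: +$1,033.83 → -$5,169.15
  Jun: +$1,033.83 → -$4,135.32
  Jul: +$1,033.83 → -$3,101.49
  Aug: +$1,033.83 → -$2,067.66
  Sep: +$1,033.83 → -$1,033.83
  Oct: +$1,033.83 → $0.00
Lowest trial balance = -$6,202.98 (Apr)
Initial deposit = cushion − low point = $2,067.66 − (-$6,202.98) = $8,270.64

$8,270.64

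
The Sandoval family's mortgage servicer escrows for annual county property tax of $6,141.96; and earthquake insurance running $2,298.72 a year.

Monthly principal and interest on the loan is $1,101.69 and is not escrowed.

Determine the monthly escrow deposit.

$703.39

County property tax: $6,141.96 annually
Earthquake insurance: $2,298.72 annually
Total annual escrow = $8,440.68
Base monthly escrow = $8,440.68 ÷ 12 = $703.39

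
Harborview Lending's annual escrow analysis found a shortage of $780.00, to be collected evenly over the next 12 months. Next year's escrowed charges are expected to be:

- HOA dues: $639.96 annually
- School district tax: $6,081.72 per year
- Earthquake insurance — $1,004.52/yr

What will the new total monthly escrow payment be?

HOA dues — $639.96/yr
School district tax — $6,081.72/yr
Earthquake insurance — $1,004.52/yr
Yearly total = $7,726.20
Monthly = $7,726.20 ÷ 12 = $643.85
Monthly shortage recovery: $780.00 / 12 = $65.00
New monthly escrow = $643.85 + $65.00 = $708.85

$708.85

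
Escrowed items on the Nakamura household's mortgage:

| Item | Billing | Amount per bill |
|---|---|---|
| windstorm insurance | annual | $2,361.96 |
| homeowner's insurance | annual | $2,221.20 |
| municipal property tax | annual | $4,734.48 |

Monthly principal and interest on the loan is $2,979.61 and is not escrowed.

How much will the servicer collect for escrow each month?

Windstorm insurance = $2,361.96
Homeowner's insurance = $2,221.20
Municipal property tax = $4,734.48
Total annual escrow = $9,317.64
Monthly escrow = $9,317.64 ÷ 12 = $776.47

$776.47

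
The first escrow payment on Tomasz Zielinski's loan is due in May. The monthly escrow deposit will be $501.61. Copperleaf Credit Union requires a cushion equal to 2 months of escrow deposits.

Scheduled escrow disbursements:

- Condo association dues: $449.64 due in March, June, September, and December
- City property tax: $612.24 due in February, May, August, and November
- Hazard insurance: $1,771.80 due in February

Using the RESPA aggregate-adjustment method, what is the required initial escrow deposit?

Cushion = 2 × $501.61 = $1,003.22
Trial balance (start $0, +$501.61 each month, − disbursements):
  May: +$501.61 − $612.24 → -$110.63
  Jun: +$501.61 − $449.64 → -$58.66
  Jul: +$501.61 → $442.95
  Aug: +$501.61 − $612.24 → $332.32
  Sep: +$501.61 − $449.64 → $384.29
  Oct: +$501.61 → $885.90
  Nov: +$501.61 − $612.24 → $775.27
  Dec: +$501.61 − $449.64 → $827.24
  Jan: +$501.61 → $1,328.85
  Feb: +$501.61 − $2,384.04 → -$553.58
  Mar: +$501.61 − $449.64 → -$501.61
  Apr: +$501.61 → $0.00
Lowest trial balance = -$553.58 (Feb)
Initial deposit = cushion − low point = $1,003.22 − (-$553.58) = $1,556.80

$1,556.80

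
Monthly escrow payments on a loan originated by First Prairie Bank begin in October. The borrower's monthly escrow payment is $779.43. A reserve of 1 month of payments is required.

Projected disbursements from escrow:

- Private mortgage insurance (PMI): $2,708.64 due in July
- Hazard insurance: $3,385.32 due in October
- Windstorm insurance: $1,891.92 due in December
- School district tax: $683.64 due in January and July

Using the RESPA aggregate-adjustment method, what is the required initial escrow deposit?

Cushion = 1 × $779.43 = $779.43
Trial balance (start $0, +$779.43 each month, − disbursements):
  Oct: +$779.43 − $3,385.32 → -$2,605.89
  Nov: +$779.43 → -$1,826.46
  Dec: +$779.43 − $1,891.92 → -$2,938.95
  Jan: +$779.43 − $683.64 → -$2,843.16
  Feb: +$779.43 → -$2,063.73
  Mar: +$779.43 → -$1,284.30
  Apr: +$779.43 → -$504.87
  May: +$779.43 → $274.56
  Jun: +$779.43 → $1,053.99
  Jul: +$779.43 − $3,392.28 → -$1,558.86
  Aug: +$779.43 → -$779.43
  Sep: +$779.43 → $0.00
Lowest trial balance = -$2,938.95 (Dec)
Initial deposit = cushion − low point = $779.43 − (-$2,938.95) = $3,718.38

$3,718.38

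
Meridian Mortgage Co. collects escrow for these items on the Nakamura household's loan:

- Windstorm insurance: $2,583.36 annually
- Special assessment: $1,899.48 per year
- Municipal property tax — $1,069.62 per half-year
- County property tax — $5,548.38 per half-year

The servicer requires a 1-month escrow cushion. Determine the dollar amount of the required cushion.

Windstorm insurance: $2,583.36 annually
Special assessment: $1,899.48 annually
Municipal property tax: $1,069.62 × 2 = $2,139.24 annually
County property tax: $5,548.38 × 2 = $11,096.76 annually
Total per year = $17,718.84
Per month = $17,718.84 ÷ 12 = $1,476.57
Required cushion = 1 × $1,476.57 = $1,476.57

$1,476.57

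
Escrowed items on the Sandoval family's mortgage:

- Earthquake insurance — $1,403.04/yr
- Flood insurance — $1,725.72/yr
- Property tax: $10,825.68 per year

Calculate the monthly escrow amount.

$1,162.87

Earthquake insurance — $1,403.04 annually
Flood insurance — $1,725.72 annually
Property tax — $10,825.68 annually
Total per year = $1,403.04 + $1,725.72 + $10,825.68 = $13,954.44
Per month = $13,954.44 ÷ 12 = $1,162.87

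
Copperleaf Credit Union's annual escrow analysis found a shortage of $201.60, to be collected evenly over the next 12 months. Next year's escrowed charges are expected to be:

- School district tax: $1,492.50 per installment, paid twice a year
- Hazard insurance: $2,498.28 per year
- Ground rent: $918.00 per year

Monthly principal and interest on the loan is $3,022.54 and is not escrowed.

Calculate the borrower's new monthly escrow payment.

$550.24

School district tax — $1,492.50 × 2 = $2,985.00 per year
Hazard insurance — $2,498.28 per year
Ground rent — $918.00 per year
Total annual escrow = $6,401.28
Monthly escrow = $6,401.28 ÷ 12 = $533.44
Shortage spread = $201.60 / 12 = $16.80/mo
Adjusted monthly = $533.44 + $16.80 = $550.24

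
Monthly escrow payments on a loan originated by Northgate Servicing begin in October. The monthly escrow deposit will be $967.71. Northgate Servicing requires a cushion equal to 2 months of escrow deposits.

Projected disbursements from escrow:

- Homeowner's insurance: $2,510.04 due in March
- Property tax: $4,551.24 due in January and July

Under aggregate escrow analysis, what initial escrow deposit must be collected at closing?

Cushion = 2 × $967.71 = $1,935.42
Trial balance (start $0, +$967.71 each month, − disbursements):
  Oct: +$967.71 → $967.71
  Nov: +$967.71 → $1,935.42
  Dec: +$967.71 → $2,903.13
  Jan: +$967.71 − $4,551.24 → -$680.40
  Feb: +$967.71 → $287.31
  Mar: +$967.71 − $2,510.04 → -$1,255.02
  Apr: +$967.71 → -$287.31
  May: +$967.71 → $680.40
  Jun: +$967.71 → $1,648.11
  Jul: +$967.71 − $4,551.24 → -$1,935.42
  Aug: +$967.71 → -$967.71
  Sep: +$967.71 → $0.00
Lowest trial balance = -$1,935.42 (Jul)
Initial deposit = cushion − low point = $1,935.42 − (-$1,935.42) = $3,870.84

$3,870.84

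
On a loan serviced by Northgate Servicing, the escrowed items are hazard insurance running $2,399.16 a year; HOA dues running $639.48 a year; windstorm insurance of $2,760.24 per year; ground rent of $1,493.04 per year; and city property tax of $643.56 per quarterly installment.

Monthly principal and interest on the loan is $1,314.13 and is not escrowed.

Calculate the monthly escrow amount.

Hazard insurance — $2,399.16
HOA dues — $639.48
Windstorm insurance — $2,760.24
Ground rent — $1,493.04
City property tax — $643.56 × 4 = $2,574.24
Combined annual = $2,399.16 + $639.48 + $2,760.24 + $1,493.04 + $2,574.24 = $9,866.16
Per month = $9,866.16 ÷ 12 = $822.18

$822.18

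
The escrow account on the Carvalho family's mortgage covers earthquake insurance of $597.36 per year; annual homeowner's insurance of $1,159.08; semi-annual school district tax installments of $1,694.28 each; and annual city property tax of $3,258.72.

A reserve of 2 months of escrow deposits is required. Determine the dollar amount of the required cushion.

Earthquake insurance = $597.36
Homeowner's insurance = $1,159.08
School district tax = $1,694.28 × 2 = $3,388.56
City property tax = $3,258.72
Combined annual = $8,403.72
Per month = $8,403.72 ÷ 12 = $700.31
Required cushion = 2 × $700.31 = $1,400.62

$1,400.62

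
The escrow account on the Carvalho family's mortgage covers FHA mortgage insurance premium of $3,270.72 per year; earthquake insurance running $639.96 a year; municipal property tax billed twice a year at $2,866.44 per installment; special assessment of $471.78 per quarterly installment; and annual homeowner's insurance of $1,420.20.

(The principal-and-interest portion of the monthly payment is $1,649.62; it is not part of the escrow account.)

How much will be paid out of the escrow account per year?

FHA mortgage insurance premium — $3,270.72/yr
Earthquake insurance — $639.96/yr
Municipal property tax — $2,866.44 × 2 = $5,732.88/yr
Special assessment — $471.78 × 4 = $1,887.12/yr
Homeowner's insurance — $1,420.20/yr
Combined annual = $3,270.72 + $639.96 + $5,732.88 + $1,887.12 + $1,420.20 = $12,950.88

$12,950.88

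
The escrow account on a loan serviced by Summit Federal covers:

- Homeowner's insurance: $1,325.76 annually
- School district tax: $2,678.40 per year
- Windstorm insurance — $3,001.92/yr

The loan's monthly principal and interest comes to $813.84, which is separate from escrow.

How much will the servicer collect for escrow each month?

$583.84

Homeowner's insurance: $1,325.76 per year
School district tax: $2,678.40 per year
Windstorm insurance: $3,001.92 per year
Annual escrow total = $1,325.76 + $2,678.40 + $3,001.92 = $7,006.08
Base monthly escrow = $7,006.08 ÷ 12 = $583.84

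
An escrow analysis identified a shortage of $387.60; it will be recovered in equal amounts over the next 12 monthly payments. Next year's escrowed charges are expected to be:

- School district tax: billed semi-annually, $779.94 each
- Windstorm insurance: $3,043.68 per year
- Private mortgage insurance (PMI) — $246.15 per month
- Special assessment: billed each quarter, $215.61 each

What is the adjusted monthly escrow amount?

$733.95

School district tax: $779.94 × 2 = $1,559.88/yr
Windstorm insurance: $3,043.68/yr
Private mortgage insurance (PMI): $246.15 × 12 = $2,953.80/yr
Special assessment: $215.61 × 4 = $862.44/yr
Annual escrow total = $1,559.88 + $3,043.68 + $2,953.80 + $862.44 = $8,419.80
Monthly = $8,419.80 ÷ 12 = $701.65
Shortage spread = $387.60 / 12 = $32.30/mo
Adjusted monthly = $701.65 + $32.30 = $733.95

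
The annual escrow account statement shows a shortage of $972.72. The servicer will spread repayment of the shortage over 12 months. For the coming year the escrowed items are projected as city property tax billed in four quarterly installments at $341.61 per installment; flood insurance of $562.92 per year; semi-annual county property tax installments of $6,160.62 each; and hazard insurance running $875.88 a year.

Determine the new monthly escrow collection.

$1,341.60

City property tax — $341.61 × 4 = $1,366.44 annually
Flood insurance — $562.92 annually
County property tax — $6,160.62 × 2 = $12,321.24 annually
Hazard insurance — $875.88 annually
Annual escrow total = $15,126.48
Monthly escrow = $15,126.48 / 12 = $1,260.54
Monthly shortage recovery: $972.72 ÷ 12 = $81.06
New monthly escrow = $1,260.54 + $81.06 = $1,341.60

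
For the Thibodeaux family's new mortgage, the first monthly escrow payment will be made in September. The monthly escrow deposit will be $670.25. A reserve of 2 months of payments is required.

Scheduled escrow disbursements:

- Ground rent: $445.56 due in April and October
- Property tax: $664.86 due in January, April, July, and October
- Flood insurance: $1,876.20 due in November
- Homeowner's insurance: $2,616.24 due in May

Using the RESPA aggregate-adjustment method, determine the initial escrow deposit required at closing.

Cushion = 2 × $670.25 = $1,340.50
Trial balance (start $0, +$670.25 each month, − disbursements):
  Sep: +$670.25 → $670.25
  Oct: +$670.25 − $1,110.42 → $230.08
  Nov: +$670.25 − $1,876.20 → -$975.87
  Dec: +$670.25 → -$305.62
  Jan: +$670.25 − $664.86 → -$300.23
  Feb: +$670.25 → $370.02
  Mar: +$670.25 → $1,040.27
  Apr: +$670.25 − $1,110.42 → $600.10
  May: +$670.25 − $2,616.24 → -$1,345.89
  Jun: +$670.25 → -$675.64
  Jul: +$670.25 − $664.86 → -$670.25
  Aug: +$670.25 → $0.00
Lowest trial balance = -$1,345.89 (May)
Initial deposit = cushion − low point = $1,340.50 − (-$1,345.89) = $2,686.39

$2,686.39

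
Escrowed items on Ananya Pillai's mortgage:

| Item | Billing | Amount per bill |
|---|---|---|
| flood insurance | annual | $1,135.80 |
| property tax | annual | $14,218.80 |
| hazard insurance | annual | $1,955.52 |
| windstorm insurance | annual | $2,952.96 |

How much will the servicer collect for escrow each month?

$1,688.59

Flood insurance: $1,135.80 annually
Property tax: $14,218.80 annually
Hazard insurance: $1,955.52 annually
Windstorm insurance: $2,952.96 annually
Combined annual = $20,263.08
Monthly escrow = $20,263.08 / 12 = $1,688.59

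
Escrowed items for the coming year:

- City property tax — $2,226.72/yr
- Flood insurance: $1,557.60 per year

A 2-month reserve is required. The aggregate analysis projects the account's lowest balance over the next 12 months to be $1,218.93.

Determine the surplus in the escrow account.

$588.21

City property tax: $2,226.72 annually
Flood insurance: $1,557.60 annually
Annual escrow total = $2,226.72 + $1,557.60 = $3,784.32
Per month = $3,784.32 ÷ 12 = $315.36
Cushion = 2 × $315.36 = $630.72
Excess over cushion: $1,218.93 − $630.72 = $588.21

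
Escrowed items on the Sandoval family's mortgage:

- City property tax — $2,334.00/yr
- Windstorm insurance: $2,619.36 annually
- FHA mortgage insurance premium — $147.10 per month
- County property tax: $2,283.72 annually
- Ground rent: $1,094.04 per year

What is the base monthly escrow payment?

$841.36

City property tax: $2,334.00 per year
Windstorm insurance: $2,619.36 per year
FHA mortgage insurance premium: $147.10 × 12 = $1,765.20 per year
County property tax: $2,283.72 per year
Ground rent: $1,094.04 per year
Total per year = $2,334.00 + $2,619.36 + $1,765.20 + $2,283.72 + $1,094.04 = $10,096.32
Base monthly escrow = $10,096.32 / 12 = $841.36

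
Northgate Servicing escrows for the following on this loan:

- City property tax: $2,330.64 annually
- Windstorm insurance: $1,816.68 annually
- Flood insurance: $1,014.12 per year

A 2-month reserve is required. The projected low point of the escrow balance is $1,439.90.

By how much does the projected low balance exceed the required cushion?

$579.66

City property tax — $2,330.64 annually
Windstorm insurance — $1,816.68 annually
Flood insurance — $1,014.12 annually
Yearly total = $5,161.44
Monthly = $5,161.44 / 12 = $430.12
Required cushion = 2 × $430.12 = $860.24
Surplus = $1,439.90 − $860.24 = $579.66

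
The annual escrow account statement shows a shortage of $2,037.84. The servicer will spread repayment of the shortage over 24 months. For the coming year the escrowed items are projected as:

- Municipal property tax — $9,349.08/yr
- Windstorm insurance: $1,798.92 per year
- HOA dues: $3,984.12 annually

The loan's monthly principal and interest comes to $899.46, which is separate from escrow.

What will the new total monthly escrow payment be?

Municipal property tax = $9,349.08 per year
Windstorm insurance = $1,798.92 per year
HOA dues = $3,984.12 per year
Combined annual = $9,349.08 + $1,798.92 + $3,984.12 = $15,132.12
Base monthly escrow = $15,132.12 / 12 = $1,261.01
Shortage per month = $2,037.84 ÷ 24 = $84.91
New monthly escrow = $1,261.01 + $84.91 = $1,345.92

$1,345.92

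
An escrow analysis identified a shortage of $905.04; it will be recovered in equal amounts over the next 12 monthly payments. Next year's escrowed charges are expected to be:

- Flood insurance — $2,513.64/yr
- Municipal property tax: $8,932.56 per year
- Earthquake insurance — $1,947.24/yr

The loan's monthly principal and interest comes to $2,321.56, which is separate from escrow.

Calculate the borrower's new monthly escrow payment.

$1,191.54

Flood insurance — $2,513.64
Municipal property tax — $8,932.56
Earthquake insurance — $1,947.24
Combined annual = $13,393.44
Monthly = $13,393.44 ÷ 12 = $1,116.12
Monthly shortage recovery: $905.04 ÷ 12 = $75.42
New monthly escrow = $1,116.12 + $75.42 = $1,191.54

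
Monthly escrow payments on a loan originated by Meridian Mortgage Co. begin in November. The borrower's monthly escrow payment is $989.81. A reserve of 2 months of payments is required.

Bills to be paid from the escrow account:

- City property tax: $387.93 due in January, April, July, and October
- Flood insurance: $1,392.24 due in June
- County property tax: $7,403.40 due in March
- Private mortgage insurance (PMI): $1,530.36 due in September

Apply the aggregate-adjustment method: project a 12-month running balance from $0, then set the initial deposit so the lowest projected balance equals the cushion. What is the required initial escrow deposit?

Cushion = 2 × $989.81 = $1,979.62
Trial balance (start $0, +$989.81 each month, − disbursements):
  Nov: +$989.81 → $989.81
  Dec: +$989.81 → $1,979.62
  Jan: +$989.81 − $387.93 → $2,581.50
  Feb: +$989.81 → $3,571.31
  Mar: +$989.81 − $7,403.40 → -$2,842.28
  Apr: +$989.81 − $387.93 → -$2,240.40
  May: +$989.81 → -$1,250.59
  Jun: +$989.81 − $1,392.24 → -$1,653.02
  Jul: +$989.81 − $387.93 → -$1,051.14
  Aug: +$989.81 → -$61.33
  Sep: +$989.81 − $1,530.36 → -$601.88
  Oct: +$989.81 − $387.93 → $0.00
Lowest trial balance = -$2,842.28 (Mar)
Initial deposit = cushion − low point = $1,979.62 − (-$2,842.28) = $4,821.90

$4,821.90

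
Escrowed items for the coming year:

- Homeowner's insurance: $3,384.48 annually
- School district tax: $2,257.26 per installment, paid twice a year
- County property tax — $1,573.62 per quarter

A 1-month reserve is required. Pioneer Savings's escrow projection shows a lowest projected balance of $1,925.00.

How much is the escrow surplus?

Homeowner's insurance = $3,384.48/yr
School district tax = $2,257.26 × 2 = $4,514.52/yr
County property tax = $1,573.62 × 4 = $6,294.48/yr
Yearly total = $3,384.48 + $4,514.52 + $6,294.48 = $14,193.48
Base monthly escrow = $14,193.48 ÷ 12 = $1,182.79
Required cushion = 1 × $1,182.79 = $1,182.79
Excess over cushion: $1,925.00 − $1,182.79 = $742.21

$742.21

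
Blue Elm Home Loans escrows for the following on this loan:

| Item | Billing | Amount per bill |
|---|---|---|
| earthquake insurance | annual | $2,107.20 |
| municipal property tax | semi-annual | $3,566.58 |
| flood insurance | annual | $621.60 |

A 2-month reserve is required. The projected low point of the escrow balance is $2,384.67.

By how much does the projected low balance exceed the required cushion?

$741.01

Earthquake insurance = $2,107.20 annually
Municipal property tax = $3,566.58 × 2 = $7,133.16 annually
Flood insurance = $621.60 annually
Total annual escrow = $2,107.20 + $7,133.16 + $621.60 = $9,861.96
Monthly = $9,861.96 ÷ 12 = $821.83
Cushion = 2 × $821.83 = $1,643.66
Excess over cushion: $2,384.67 − $1,643.66 = $741.01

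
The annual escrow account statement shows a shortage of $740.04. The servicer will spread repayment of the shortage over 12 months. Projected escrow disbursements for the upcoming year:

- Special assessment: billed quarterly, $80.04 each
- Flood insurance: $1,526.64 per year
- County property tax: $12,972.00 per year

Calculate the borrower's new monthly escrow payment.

Special assessment: $80.04 × 4 = $320.16/yr
Flood insurance: $1,526.64/yr
County property tax: $12,972.00/yr
Total annual escrow = $320.16 + $1,526.64 + $12,972.00 = $14,818.80
Per month = $14,818.80 ÷ 12 = $1,234.90
Monthly shortage recovery: $740.04 ÷ 12 = $61.67
Adjusted monthly = $1,234.90 + $61.67 = $1,296.57

$1,296.57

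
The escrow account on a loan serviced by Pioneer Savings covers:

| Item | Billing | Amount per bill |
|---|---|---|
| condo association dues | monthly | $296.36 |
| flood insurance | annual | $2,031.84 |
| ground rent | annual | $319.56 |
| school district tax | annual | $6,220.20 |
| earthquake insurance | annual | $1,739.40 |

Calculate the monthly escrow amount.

Condo association dues — $296.36 × 12 = $3,556.32 per year
Flood insurance — $2,031.84 per year
Ground rent — $319.56 per year
School district tax — $6,220.20 per year
Earthquake insurance — $1,739.40 per year
Total annual escrow = $13,867.32
Base monthly escrow = $13,867.32 / 12 = $1,155.61

$1,155.61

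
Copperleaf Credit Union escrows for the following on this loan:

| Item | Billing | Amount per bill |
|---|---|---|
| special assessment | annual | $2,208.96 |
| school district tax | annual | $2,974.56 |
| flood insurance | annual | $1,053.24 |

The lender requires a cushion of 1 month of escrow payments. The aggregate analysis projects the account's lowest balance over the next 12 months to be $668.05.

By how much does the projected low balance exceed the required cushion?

$148.32

Special assessment — $2,208.96 annually
School district tax — $2,974.56 annually
Flood insurance — $1,053.24 annually
Combined annual = $2,208.96 + $2,974.56 + $1,053.24 = $6,236.76
Base monthly escrow = $6,236.76 ÷ 12 = $519.73
Cushion = 1 × $519.73 = $519.73
Surplus = $668.05 − $519.73 = $148.32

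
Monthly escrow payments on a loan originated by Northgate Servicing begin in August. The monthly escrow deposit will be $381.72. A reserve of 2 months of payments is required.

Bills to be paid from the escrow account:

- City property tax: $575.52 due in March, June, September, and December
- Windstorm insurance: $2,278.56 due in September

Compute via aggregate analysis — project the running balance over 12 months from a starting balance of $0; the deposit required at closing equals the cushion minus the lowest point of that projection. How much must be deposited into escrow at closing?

Cushion = 2 × $381.72 = $763.44
Trial balance (start $0, +$381.72 each month, − disbursements):
  Aug: +$381.72 → $381.72
  Sep: +$381.72 − $2,854.08 → -$2,090.64
  Oct: +$381.72 → -$1,708.92
  Nov: +$381.72 → -$1,327.20
  Dec: +$381.72 − $575.52 → -$1,521.00
  Jan: +$381.72 → -$1,139.28
  Feb: +$381.72 → -$757.56
  Mar: +$381.72 − $575.52 → -$951.36
  Apr: +$381.72 → -$569.64
  May: +$381.72 → -$187.92
  Jun: +$381.72 − $575.52 → -$381.72
  Jul: +$381.72 → $0.00
Lowest trial balance = -$2,090.64 (Sep)
Initial deposit = cushion − low point = $763.44 − (-$2,090.64) = $2,854.08

$2,854.08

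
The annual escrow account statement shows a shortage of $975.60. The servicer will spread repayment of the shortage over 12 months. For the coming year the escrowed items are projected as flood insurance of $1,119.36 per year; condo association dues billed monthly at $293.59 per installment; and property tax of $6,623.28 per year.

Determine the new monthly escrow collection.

$1,020.11

Flood insurance = $1,119.36
Condo association dues = $293.59 × 12 = $3,523.08
Property tax = $6,623.28
Total per year = $11,265.72
Monthly escrow = $11,265.72 ÷ 12 = $938.81
Shortage spread = $975.60 ÷ 12 = $81.30/mo
Adjusted monthly = $938.81 + $81.30 = $1,020.11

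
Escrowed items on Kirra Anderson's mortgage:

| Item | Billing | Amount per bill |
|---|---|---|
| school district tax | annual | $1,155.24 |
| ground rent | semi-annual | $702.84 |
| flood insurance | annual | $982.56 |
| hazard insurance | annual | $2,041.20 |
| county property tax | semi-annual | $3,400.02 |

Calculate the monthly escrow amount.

School district tax: $1,155.24 annually
Ground rent: $702.84 × 2 = $1,405.68 annually
Flood insurance: $982.56 annually
Hazard insurance: $2,041.20 annually
County property tax: $3,400.02 × 2 = $6,800.04 annually
Annual escrow total = $1,155.24 + $1,405.68 + $982.56 + $2,041.20 + $6,800.04 = $12,384.72
Per month = $12,384.72 ÷ 12 = $1,032.06

$1,032.06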